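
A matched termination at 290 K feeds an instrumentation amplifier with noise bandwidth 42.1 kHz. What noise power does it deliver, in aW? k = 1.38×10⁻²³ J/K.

168 aW

P_n = kTB = 1.38×10⁻²³ × 290 × 4.21×10⁴ = 1.68×10⁻¹⁶ W = 168 aW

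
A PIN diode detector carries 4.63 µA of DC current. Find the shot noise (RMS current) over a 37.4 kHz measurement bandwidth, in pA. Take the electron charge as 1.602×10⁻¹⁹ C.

I_n = √(2qI·B)
2qI·B = 2 × 1.602×10⁻¹⁹ × 4.63×10⁻⁶ × 3.74×10⁴ = 5.55×10⁻²⁰ A²
I_n = √(5.55×10⁻²⁰) = 2.36×10⁻¹⁰ A = 236 pA

236 pA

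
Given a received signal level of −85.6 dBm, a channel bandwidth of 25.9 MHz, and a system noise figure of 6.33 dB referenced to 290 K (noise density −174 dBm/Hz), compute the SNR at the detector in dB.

7.9 dB

Noise floor: N = −174 + 10 log₁₀(B) + NF
10 log₁₀(2.59×10⁷) = 74.13 dB
N = −174 + 74.13 + 6.33 = −93.54 dBm
SNR = P_sig − N = −85.6 − (−93.54) = 7.94 dB → 7.9 dB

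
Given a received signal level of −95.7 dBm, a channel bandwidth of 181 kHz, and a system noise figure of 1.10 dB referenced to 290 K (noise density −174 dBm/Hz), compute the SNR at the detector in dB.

24.6 dB

Noise floor: N = −174 + 10 log₁₀(B) + NF
10 log₁₀(1.81×10⁵) = 52.58 dB
N = −174 + 52.58 + 1.10 = −120.32 dBm
SNR = P_sig − N = −95.7 − (−120.32) = 24.62 dB → 24.6 dB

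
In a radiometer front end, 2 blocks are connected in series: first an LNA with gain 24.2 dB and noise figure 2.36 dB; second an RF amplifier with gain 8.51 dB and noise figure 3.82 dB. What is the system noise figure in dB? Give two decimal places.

Convert to linear (a loss of L dB is a gain of −L dB): F_i = 10^(NF_i/10), G_i = 10^(G_i,dB/10)
  Stage 1: F_1 = 10^(2.36/10) = 1.722, G_1 = 10^(24.2/10) = 263.0
  Stage 2: F_2 = 10^(3.82/10) = 2.410, G_2 = 10^(8.51/10) = 7.096
Friis cascade:
  F = 1.722 + (2.410 − 1)/263.0 = 1.727
NF = 10 log₁₀(1.727) = 2.37 dB

2.37 dB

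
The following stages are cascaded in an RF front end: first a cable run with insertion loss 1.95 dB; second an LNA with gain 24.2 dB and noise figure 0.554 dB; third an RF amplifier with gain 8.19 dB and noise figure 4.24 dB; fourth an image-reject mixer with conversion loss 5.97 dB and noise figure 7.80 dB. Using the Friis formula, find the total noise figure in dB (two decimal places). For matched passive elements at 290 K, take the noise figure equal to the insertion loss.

Convert to linear (a loss of L dB is a gain of −L dB): F_i = 10^(NF_i/10), G_i = 10^(G_i,dB/10)
  Stage 1: F_1 = 10^(1.95/10) = 1.567, G_1 = 10^(−1.95/10) = 0.6383
  Stage 2: F_2 = 10^(0.554/10) = 1.136, G_2 = 10^(24.2/10) = 263.0
  Stage 3: F_3 = 10^(4.24/10) = 2.655, G_3 = 10^(8.19/10) = 6.592
  Stage 4: F_4 = 10^(7.80/10) = 6.026, G_4 = 10^(−5.97/10) = 0.2529
Friis cascade:
  F = 1.567 + (1.136 − 1)/0.6383 + (2.655 − 1)/167.9 + (6.026 − 1)/1107 = 1.794
NF = 10 log₁₀(1.794) = 2.54 dB

2.54 dB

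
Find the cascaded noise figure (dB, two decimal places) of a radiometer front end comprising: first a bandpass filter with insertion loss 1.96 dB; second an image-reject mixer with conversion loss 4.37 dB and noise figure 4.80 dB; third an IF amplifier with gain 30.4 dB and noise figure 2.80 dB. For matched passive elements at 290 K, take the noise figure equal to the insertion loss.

Convert to linear (a loss of L dB is a gain of −L dB): F_i = 10^(NF_i/10), G_i = 10^(G_i,dB/10)
  Stage 1: F_1 = 10^(1.96/10) = 1.570, G_1 = 10^(−1.96/10) = 0.6368
  Stage 2: F_2 = 10^(4.80/10) = 3.020, G_2 = 10^(−4.37/10) = 0.3656
  Stage 3: F_3 = 10^(2.80/10) = 1.905, G_3 = 10^(30.4/10) = 1096
Friis cascade:
  F = 1.570 + (3.020 − 1)/0.6368 + (1.905 − 1)/0.2328 = 8.632
NF = 10 log₁₀(8.632) = 9.36 dB

9.36 dB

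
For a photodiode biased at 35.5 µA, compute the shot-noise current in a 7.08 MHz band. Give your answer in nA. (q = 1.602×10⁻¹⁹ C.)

8.97 nA

I_n = √(2qI·B)
2qI·B = 2 × 1.602×10⁻¹⁹ × 3.55×10⁻⁵ × 7.08×10⁶ = 8.05×10⁻¹⁷ A²
I_n = √(8.05×10⁻¹⁷) = 8.97×10⁻⁹ A = 8.97 nA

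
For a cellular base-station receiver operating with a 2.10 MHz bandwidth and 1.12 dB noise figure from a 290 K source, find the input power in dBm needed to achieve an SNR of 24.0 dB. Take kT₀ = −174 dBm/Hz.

−85.7 dBm

Sensitivity = −174 + 10 log₁₀(B) + NF + SNR_min
= −174 + 63.22 + 1.12 + 24.0
= −85.66 dBm → −85.7 dBm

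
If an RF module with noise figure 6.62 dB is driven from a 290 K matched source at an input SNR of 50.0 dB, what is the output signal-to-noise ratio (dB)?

43.38 dB

By definition F = SNR_in/SNR_out, so in dB: SNR_out = SNR_in − NF
SNR_out = 50.0 − 6.62 = 43.38 dB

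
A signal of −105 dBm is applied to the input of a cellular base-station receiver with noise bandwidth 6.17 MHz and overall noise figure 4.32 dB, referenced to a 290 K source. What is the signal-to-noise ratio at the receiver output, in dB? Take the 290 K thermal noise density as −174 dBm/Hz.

Noise floor: N = −174 + 10 log₁₀(B) + NF
10 log₁₀(6.17×10⁶) = 67.9 dB
N = −174 + 67.9 + 4.32 = −101.78 dBm
SNR = P_sig − N = −105 − (−101.78) = −3.22 dB → −3.2 dB

−3.2 dB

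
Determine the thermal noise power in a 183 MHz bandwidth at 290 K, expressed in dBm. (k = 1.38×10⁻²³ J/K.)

P_n = kTB = 1.38×10⁻²³ × 290 × 1.83×10⁸ = 7.32×10⁻¹³ W
In dBm: 10 log₁₀(7.32×10⁻¹³ / 10⁻³) = −91.4 dBm

−91.4 dBm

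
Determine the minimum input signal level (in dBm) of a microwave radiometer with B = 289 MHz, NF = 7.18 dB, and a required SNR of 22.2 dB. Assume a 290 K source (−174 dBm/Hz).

Sensitivity = −174 + 10 log₁₀(B) + NF + SNR_min
= −174 + 84.61 + 7.18 + 22.2
= −60.01 dBm → −60.0 dBm

−60.0 dBm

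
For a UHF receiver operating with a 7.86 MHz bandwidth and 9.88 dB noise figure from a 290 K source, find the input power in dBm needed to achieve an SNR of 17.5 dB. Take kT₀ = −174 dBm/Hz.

−77.7 dBm

Sensitivity = −174 + 10 log₁₀(B) + NF + SNR_min
= −174 + 68.95 + 9.88 + 17.5
= −77.67 dBm → −77.7 dBm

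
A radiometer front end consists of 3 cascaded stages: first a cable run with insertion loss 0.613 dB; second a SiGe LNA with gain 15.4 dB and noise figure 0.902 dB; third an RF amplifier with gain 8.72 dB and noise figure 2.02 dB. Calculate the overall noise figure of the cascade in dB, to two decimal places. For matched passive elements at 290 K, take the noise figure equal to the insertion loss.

1.57 dB

Convert to linear (a loss of L dB is a gain of −L dB): F_i = 10^(NF_i/10), G_i = 10^(G_i,dB/10)
  Stage 1: F_1 = 10^(0.613/10) = 1.152, G_1 = 10^(−0.613/10) = 0.8684
  Stage 2: F_2 = 10^(0.902/10) = 1.231, G_2 = 10^(15.4/10) = 34.67
  Stage 3: F_3 = 10^(2.02/10) = 1.592, G_3 = 10^(8.72/10) = 7.447
Friis cascade:
  F = 1.152 + (1.231 − 1)/0.8684 + (1.592 − 1)/30.11 = 1.437
NF = 10 log₁₀(1.437) = 1.57 dB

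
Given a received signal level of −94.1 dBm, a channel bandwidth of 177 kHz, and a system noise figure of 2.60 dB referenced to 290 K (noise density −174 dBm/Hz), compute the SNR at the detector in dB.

24.8 dB

Noise floor: N = −174 + 10 log₁₀(B) + NF
10 log₁₀(1.77×10⁵) = 52.48 dB
N = −174 + 52.48 + 2.60 = −118.92 dBm
SNR = P_sig − N = −94.1 − (−118.92) = 24.82 dB → 24.8 dB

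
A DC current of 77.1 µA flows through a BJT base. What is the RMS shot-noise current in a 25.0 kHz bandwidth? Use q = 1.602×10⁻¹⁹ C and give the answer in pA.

I_n = √(2qI·B)
2qI·B = 2 × 1.602×10⁻¹⁹ × 7.71×10⁻⁵ × 2.50×10⁴ = 6.18×10⁻¹⁹ A²
I_n = √(6.18×10⁻¹⁹) = 7.86×10⁻¹⁰ A = 786 pA

786 pA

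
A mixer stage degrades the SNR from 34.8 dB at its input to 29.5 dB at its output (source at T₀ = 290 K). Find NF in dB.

5.3 dB

NF (dB) = SNR_in(dB) − SNR_out(dB) when the source is at T₀
NF = 34.8 − 29.5 = 5.3 dB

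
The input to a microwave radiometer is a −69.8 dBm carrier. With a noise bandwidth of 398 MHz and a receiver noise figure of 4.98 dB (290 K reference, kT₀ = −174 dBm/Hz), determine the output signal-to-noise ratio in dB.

13.2 dB

Noise floor: N = −174 + 10 log₁₀(B) + NF
10 log₁₀(3.98×10⁸) = 86 dB
N = −174 + 86 + 4.98 = −83.02 dBm
SNR = P_sig − N = −69.8 − (−83.02) = 13.22 dB → 13.2 dB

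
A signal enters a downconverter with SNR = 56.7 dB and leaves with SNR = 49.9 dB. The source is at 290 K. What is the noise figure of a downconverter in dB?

6.8 dB

NF (dB) = SNR_in(dB) − SNR_out(dB) when the source is at T₀
NF = 56.7 − 49.9 = 6.8 dB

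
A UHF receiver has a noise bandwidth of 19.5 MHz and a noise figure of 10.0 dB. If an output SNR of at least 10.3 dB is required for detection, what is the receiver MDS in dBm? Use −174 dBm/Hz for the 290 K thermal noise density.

−80.8 dBm

Sensitivity = −174 + 10 log₁₀(B) + NF + SNR_min
= −174 + 72.9 + 10.0 + 10.3
= −80.8 dBm → −80.8 dBm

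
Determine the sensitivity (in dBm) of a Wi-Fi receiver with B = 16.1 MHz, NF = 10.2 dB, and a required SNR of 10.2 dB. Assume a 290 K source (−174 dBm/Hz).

Sensitivity = −174 + 10 log₁₀(B) + NF + SNR_min
= −174 + 72.07 + 10.2 + 10.2
= −81.53 dBm → −81.5 dBm

−81.5 dBm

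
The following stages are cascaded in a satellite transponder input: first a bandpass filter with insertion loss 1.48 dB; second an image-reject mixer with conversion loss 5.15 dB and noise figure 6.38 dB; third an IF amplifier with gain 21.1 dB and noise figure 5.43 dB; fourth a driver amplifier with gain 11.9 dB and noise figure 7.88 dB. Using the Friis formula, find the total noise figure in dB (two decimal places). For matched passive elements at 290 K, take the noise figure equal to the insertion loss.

12.49 dB

Convert to linear (a loss of L dB is a gain of −L dB): F_i = 10^(NF_i/10), G_i = 10^(G_i,dB/10)
  Stage 1: F_1 = 10^(1.48/10) = 1.406, G_1 = 10^(−1.48/10) = 0.7112
  Stage 2: F_2 = 10^(6.38/10) = 4.345, G_2 = 10^(−5.15/10) = 0.3055
  Stage 3: F_3 = 10^(5.43/10) = 3.491, G_3 = 10^(21.1/10) = 128.8
  Stage 4: F_4 = 10^(7.88/10) = 6.138, G_4 = 10^(11.9/10) = 15.49
Friis cascade:
  F = 1.406 + (4.345 − 1)/0.7112 + (3.491 − 1)/0.2173 + (6.138 − 1)/27.99 = 17.76
NF = 10 log₁₀(17.76) = 12.49 dB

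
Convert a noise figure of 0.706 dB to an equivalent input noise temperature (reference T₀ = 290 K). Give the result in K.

F = 10^(0.706/10) = 1.17652
T_e = (F − 1)·T₀ = (1.17652 − 1) × 290 = 51.2 K

51.2 K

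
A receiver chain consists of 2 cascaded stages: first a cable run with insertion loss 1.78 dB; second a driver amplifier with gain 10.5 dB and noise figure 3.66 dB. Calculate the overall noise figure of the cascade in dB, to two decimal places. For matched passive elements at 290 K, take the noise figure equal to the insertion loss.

5.44 dB

Convert to linear (a loss of L dB is a gain of −L dB): F_i = 10^(NF_i/10), G_i = 10^(G_i,dB/10)
  Stage 1: F_1 = 10^(1.78/10) = 1.507, G_1 = 10^(−1.78/10) = 0.6637
  Stage 2: F_2 = 10^(3.66/10) = 2.323, G_2 = 10^(10.5/10) = 11.22
Friis cascade:
  F = 1.507 + (2.323 − 1)/0.6637 = 3.499
NF = 10 log₁₀(3.499) = 5.44 dB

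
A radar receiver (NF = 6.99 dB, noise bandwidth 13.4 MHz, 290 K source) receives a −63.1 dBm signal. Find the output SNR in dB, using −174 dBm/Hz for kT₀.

32.6 dB

Noise floor: N = −174 + 10 log₁₀(B) + NF
10 log₁₀(1.34×10⁷) = 71.27 dB
N = −174 + 71.27 + 6.99 = −95.74 dBm
SNR = P_sig − N = −63.1 − (−95.74) = 32.64 dB → 32.6 dB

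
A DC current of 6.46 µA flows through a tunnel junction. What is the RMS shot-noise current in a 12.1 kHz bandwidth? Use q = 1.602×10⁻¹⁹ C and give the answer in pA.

158 pA

I_n = √(2qI·B)
2qI·B = 2 × 1.602×10⁻¹⁹ × 6.46×10⁻⁶ × 1.21×10⁴ = 2.50×10⁻²⁰ A²
I_n = √(2.50×10⁻²⁰) = 1.58×10⁻¹⁰ A = 158 pA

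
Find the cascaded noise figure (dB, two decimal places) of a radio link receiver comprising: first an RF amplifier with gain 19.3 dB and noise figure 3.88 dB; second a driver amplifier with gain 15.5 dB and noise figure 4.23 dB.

3.91 dB

Convert to linear (a loss of L dB is a gain of −L dB): F_i = 10^(NF_i/10), G_i = 10^(G_i,dB/10)
  Stage 1: F_1 = 10^(3.88/10) = 2.443, G_1 = 10^(19.3/10) = 85.11
  Stage 2: F_2 = 10^(4.23/10) = 2.649, G_2 = 10^(15.5/10) = 35.48
Friis cascade:
  F = 2.443 + (2.649 − 1)/85.11 = 2.463
NF = 10 log₁₀(2.463) = 3.91 dB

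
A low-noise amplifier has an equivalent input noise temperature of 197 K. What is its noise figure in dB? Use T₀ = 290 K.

2.25 dB

F = 1 + T_e/T₀ = 1 + 197/290 = 1.67931
NF = 10 log₁₀(1.67931) = 2.25 dB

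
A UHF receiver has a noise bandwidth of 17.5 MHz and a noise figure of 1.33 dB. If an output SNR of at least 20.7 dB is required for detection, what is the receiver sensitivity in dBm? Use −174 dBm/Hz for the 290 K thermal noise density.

−79.5 dBm

Sensitivity = −174 + 10 log₁₀(B) + NF + SNR_min
= −174 + 72.43 + 1.33 + 20.7
= −79.54 dBm → −79.5 dBm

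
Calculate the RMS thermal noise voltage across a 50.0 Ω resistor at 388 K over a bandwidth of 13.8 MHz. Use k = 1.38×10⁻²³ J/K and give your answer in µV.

3.84 µV

V_n = √(4kTRB)
4kTRB = 4 × 1.38×10⁻²³ × 388 × 5.00×10¹ × 1.38×10⁷ = 1.48×10⁻¹¹ V²
V_n = √(1.48×10⁻¹¹) = 3.84×10⁻⁶ V = 3.84 µV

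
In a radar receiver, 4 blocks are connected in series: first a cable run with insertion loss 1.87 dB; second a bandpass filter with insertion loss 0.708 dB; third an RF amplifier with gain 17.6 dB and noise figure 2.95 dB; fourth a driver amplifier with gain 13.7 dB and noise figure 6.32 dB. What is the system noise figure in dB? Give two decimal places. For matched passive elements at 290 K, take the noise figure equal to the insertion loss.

Convert to linear (a loss of L dB is a gain of −L dB): F_i = 10^(NF_i/10), G_i = 10^(G_i,dB/10)
  Stage 1: F_1 = 10^(1.87/10) = 1.538, G_1 = 10^(−1.87/10) = 0.6501
  Stage 2: F_2 = 10^(0.708/10) = 1.177, G_2 = 10^(−0.708/10) = 0.8496
  Stage 3: F_3 = 10^(2.95/10) = 1.972, G_3 = 10^(17.6/10) = 57.54
  Stage 4: F_4 = 10^(6.32/10) = 4.285, G_4 = 10^(13.7/10) = 23.44
Friis cascade:
  F = 1.538 + (1.177 − 1)/0.6501 + (1.972 − 1)/0.5523 + (4.285 − 1)/31.78 = 3.674
NF = 10 log₁₀(3.674) = 5.65 dB

5.65 dB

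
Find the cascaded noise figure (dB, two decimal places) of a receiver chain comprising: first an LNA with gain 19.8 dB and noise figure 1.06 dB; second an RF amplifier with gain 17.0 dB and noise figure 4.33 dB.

Convert to linear (a loss of L dB is a gain of −L dB): F_i = 10^(NF_i/10), G_i = 10^(G_i,dB/10)
  Stage 1: F_1 = 10^(1.06/10) = 1.276, G_1 = 10^(19.8/10) = 95.50
  Stage 2: F_2 = 10^(4.33/10) = 2.710, G_2 = 10^(17.0/10) = 50.12
Friis cascade:
  F = 1.276 + (2.710 − 1)/95.50 = 1.294
NF = 10 log₁₀(1.294) = 1.12 dB

1.12 dB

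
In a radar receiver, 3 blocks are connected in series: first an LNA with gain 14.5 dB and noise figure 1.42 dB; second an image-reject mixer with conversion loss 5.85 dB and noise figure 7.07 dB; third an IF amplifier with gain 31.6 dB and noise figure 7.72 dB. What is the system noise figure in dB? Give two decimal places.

Convert to linear (a loss of L dB is a gain of −L dB): F_i = 10^(NF_i/10), G_i = 10^(G_i,dB/10)
  Stage 1: F_1 = 10^(1.42/10) = 1.387, G_1 = 10^(14.5/10) = 28.18
  Stage 2: F_2 = 10^(7.07/10) = 5.093, G_2 = 10^(−5.85/10) = 0.2600
  Stage 3: F_3 = 10^(7.72/10) = 5.916, G_3 = 10^(31.6/10) = 1445
Friis cascade:
  F = 1.387 + (5.093 − 1)/28.18 + (5.916 − 1)/7.328 = 2.203
NF = 10 log₁₀(2.203) = 3.43 dB

3.43 dB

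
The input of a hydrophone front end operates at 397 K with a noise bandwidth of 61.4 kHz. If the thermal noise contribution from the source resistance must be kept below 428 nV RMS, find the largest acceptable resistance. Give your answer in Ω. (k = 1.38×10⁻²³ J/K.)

136 Ω

Johnson–Nyquist: V_n = √(4kTRB) ⇒ R = V_n² / (4kTB)
4kTB = 4 × 1.38×10⁻²³ × 397 × 6.14×10⁴ = 1.35×10⁻¹⁵
R = (4.28×10⁻⁷)² / 1.35×10⁻¹⁵ = 1.36×10² Ω = 136 Ω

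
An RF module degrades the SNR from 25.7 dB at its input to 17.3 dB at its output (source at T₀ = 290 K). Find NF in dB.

NF (dB) = SNR_in(dB) − SNR_out(dB) when the source is at T₀
NF = 25.7 − 17.3 = 8.4 dB

8.4 dB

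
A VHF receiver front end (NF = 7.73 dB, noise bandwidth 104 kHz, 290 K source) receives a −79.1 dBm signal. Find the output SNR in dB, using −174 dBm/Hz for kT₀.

37.0 dB

Noise floor: N = −174 + 10 log₁₀(B) + NF
10 log₁₀(1.04×10⁵) = 50.17 dB
N = −174 + 50.17 + 7.73 = −116.10 dBm
SNR = P_sig − N = −79.1 − (−116.10) = 37.00 dB → 37.0 dB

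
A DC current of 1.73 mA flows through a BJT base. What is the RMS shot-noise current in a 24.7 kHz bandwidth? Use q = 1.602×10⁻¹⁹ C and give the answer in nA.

I_n = √(2qI·B)
2qI·B = 2 × 1.602×10⁻¹⁹ × 1.73×10⁻³ × 2.47×10⁴ = 1.37×10⁻¹⁷ A²
I_n = √(1.37×10⁻¹⁷) = 3.70×10⁻⁹ A = 3.70 nA

3.70 nA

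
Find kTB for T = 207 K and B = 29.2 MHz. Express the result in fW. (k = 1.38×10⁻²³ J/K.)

P_n = kTB = 1.38×10⁻²³ × 207 × 2.92×10⁷ = 8.34×10⁻¹⁴ W = 83.4 fW

83.4 fW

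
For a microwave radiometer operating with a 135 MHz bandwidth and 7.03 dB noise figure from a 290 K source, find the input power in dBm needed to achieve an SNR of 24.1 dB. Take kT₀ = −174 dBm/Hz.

−61.6 dBm

Sensitivity = −174 + 10 log₁₀(B) + NF + SNR_min
= −174 + 81.3 + 7.03 + 24.1
= −61.57 dBm → −61.6 dBm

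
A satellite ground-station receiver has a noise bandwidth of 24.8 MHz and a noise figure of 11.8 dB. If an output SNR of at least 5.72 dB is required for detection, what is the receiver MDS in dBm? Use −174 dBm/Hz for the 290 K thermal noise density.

−82.5 dBm

Sensitivity = −174 + 10 log₁₀(B) + NF + SNR_min
= −174 + 73.94 + 11.8 + 5.72
= −82.54 dBm → −82.5 dBm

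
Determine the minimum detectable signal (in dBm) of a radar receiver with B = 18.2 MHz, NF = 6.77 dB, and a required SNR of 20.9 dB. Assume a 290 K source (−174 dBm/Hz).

−73.7 dBm

Sensitivity = −174 + 10 log₁₀(B) + NF + SNR_min
= −174 + 72.6 + 6.77 + 20.9
= −73.73 dBm → −73.7 dBm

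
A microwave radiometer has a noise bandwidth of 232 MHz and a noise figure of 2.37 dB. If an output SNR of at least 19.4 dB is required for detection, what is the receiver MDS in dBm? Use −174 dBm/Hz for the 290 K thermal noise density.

Sensitivity = −174 + 10 log₁₀(B) + NF + SNR_min
= −174 + 83.65 + 2.37 + 19.4
= −68.58 dBm → −68.6 dBm

−68.6 dBm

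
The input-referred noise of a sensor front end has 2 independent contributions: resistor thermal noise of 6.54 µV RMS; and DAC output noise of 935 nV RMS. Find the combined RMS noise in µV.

6.61 µV

Uncorrelated sources add in power (mean-square): V_tot = √(ΣV_i²)
V_tot = √[(6.54×10⁻⁶)² + (9.35×10⁻⁷)²] = 6.61×10⁻⁶ V = 6.61 µV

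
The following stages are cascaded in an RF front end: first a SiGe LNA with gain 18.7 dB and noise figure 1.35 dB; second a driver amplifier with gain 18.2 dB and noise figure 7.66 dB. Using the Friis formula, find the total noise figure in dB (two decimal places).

1.55 dB

Convert to linear (a loss of L dB is a gain of −L dB): F_i = 10^(NF_i/10), G_i = 10^(G_i,dB/10)
  Stage 1: F_1 = 10^(1.35/10) = 1.365, G_1 = 10^(18.7/10) = 74.13
  Stage 2: F_2 = 10^(7.66/10) = 5.834, G_2 = 10^(18.2/10) = 66.07
Friis cascade:
  F = 1.365 + (5.834 − 1)/74.13 = 1.430
NF = 10 log₁₀(1.430) = 1.55 dB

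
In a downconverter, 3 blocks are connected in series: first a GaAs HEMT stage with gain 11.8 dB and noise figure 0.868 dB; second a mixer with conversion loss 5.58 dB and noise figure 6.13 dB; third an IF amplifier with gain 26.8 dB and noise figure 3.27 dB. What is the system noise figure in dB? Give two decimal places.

Convert to linear (a loss of L dB is a gain of −L dB): F_i = 10^(NF_i/10), G_i = 10^(G_i,dB/10)
  Stage 1: F_1 = 10^(0.868/10) = 1.221, G_1 = 10^(11.8/10) = 15.14
  Stage 2: F_2 = 10^(6.13/10) = 4.102, G_2 = 10^(−5.58/10) = 0.2767
  Stage 3: F_3 = 10^(3.27/10) = 2.123, G_3 = 10^(26.8/10) = 478.6
Friis cascade:
  F = 1.221 + (4.102 − 1)/15.14 + (2.123 − 1)/4.188 = 1.694
NF = 10 log₁₀(1.694) = 2.29 dB

2.29 dB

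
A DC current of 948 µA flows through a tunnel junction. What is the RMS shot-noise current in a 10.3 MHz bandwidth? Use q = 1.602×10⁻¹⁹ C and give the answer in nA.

55.9 nA

I_n = √(2qI·B)
2qI·B = 2 × 1.602×10⁻¹⁹ × 9.48×10⁻⁴ × 1.03×10⁷ = 3.13×10⁻¹⁵ A²
I_n = √(3.13×10⁻¹⁵) = 5.59×10⁻⁸ A = 55.9 nA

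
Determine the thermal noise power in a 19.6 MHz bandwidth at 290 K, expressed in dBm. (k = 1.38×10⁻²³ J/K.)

−101.1 dBm

P_n = kTB = 1.38×10⁻²³ × 290 × 1.96×10⁷ = 7.84×10⁻¹⁴ W
In dBm: 10 log₁₀(7.84×10⁻¹⁴ / 10⁻³) = −101.1 dBm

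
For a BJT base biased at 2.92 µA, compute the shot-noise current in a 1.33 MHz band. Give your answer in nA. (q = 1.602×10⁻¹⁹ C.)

I_n = √(2qI·B)
2qI·B = 2 × 1.602×10⁻¹⁹ × 2.92×10⁻⁶ × 1.33×10⁶ = 1.24×10⁻¹⁸ A²
I_n = √(1.24×10⁻¹⁸) = 1.12×10⁻⁹ A = 1.12 nA

1.12 nA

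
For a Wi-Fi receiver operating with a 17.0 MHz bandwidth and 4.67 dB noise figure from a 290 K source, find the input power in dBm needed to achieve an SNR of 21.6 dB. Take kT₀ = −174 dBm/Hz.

−75.4 dBm

Sensitivity = −174 + 10 log₁₀(B) + NF + SNR_min
= −174 + 72.3 + 4.67 + 21.6
= −75.43 dBm → −75.4 dBm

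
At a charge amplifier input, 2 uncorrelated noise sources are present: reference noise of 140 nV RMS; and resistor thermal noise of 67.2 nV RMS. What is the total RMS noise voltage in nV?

155 nV

Uncorrelated sources add in power (mean-square): V_tot = √(ΣV_i²)
V_tot = √[(1.40×10⁻⁷)² + (6.72×10⁻⁸)²] = 1.55×10⁻⁷ V = 155 nV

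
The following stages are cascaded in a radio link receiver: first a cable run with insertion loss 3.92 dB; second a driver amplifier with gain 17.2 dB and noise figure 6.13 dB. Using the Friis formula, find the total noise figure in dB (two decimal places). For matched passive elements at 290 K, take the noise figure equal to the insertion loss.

Convert to linear (a loss of L dB is a gain of −L dB): F_i = 10^(NF_i/10), G_i = 10^(G_i,dB/10)
  Stage 1: F_1 = 10^(3.92/10) = 2.466, G_1 = 10^(−3.92/10) = 0.4055
  Stage 2: F_2 = 10^(6.13/10) = 4.102, G_2 = 10^(17.2/10) = 52.48
Friis cascade:
  F = 2.466 + (4.102 − 1)/0.4055 = 10.12
NF = 10 log₁₀(10.12) = 10.05 dB

10.05 dB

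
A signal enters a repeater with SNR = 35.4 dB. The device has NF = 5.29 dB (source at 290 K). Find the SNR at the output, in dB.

By definition F = SNR_in/SNR_out, so in dB: SNR_out = SNR_in − NF
SNR_out = 35.4 − 5.29 = 30.11 dB

30.11 dB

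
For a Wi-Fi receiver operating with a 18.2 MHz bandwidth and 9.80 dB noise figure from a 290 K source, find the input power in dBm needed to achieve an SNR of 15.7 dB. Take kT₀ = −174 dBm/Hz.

Sensitivity = −174 + 10 log₁₀(B) + NF + SNR_min
= −174 + 72.6 + 9.80 + 15.7
= −75.90 dBm → −75.9 dBm

−75.9 dBm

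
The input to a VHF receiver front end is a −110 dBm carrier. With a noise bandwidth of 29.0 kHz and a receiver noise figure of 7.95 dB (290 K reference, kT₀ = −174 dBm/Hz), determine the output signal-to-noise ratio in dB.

11.4 dB

Noise floor: N = −174 + 10 log₁₀(B) + NF
10 log₁₀(2.90×10⁴) = 44.62 dB
N = −174 + 44.62 + 7.95 = −121.43 dBm
SNR = P_sig − N = −110 − (−121.43) = 11.43 dB → 11.4 dB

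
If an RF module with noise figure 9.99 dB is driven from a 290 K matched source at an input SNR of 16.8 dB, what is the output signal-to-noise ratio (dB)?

By definition F = SNR_in/SNR_out, so in dB: SNR_out = SNR_in − NF
SNR_out = 16.8 − 9.99 = 6.81 dB

6.81 dB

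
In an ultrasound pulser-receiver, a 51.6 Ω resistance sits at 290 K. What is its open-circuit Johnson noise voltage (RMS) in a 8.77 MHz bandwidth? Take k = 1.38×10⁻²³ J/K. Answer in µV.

V_n = √(4kTRB)
4kTRB = 4 × 1.38×10⁻²³ × 290 × 5.16×10¹ × 8.77×10⁶ = 7.24×10⁻¹² V²
V_n = √(7.24×10⁻¹²) = 2.69×10⁻⁶ V = 2.69 µV

2.69 µV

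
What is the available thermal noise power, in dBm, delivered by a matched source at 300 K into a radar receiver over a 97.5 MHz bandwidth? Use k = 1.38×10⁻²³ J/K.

−93.9 dBm

P_n = kTB = 1.38×10⁻²³ × 300 × 9.75×10⁷ = 4.04×10⁻¹³ W
In dBm: 10 log₁₀(4.04×10⁻¹³ / 10⁻³) = −93.9 dBm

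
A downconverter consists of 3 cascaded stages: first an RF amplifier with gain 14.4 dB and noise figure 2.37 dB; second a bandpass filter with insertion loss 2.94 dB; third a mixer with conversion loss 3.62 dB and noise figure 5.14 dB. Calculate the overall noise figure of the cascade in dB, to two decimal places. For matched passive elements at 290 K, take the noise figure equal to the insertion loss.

2.84 dB

Convert to linear (a loss of L dB is a gain of −L dB): F_i = 10^(NF_i/10), G_i = 10^(G_i,dB/10)
  Stage 1: F_1 = 10^(2.37/10) = 1.726, G_1 = 10^(14.4/10) = 27.54
  Stage 2: F_2 = 10^(2.94/10) = 1.968, G_2 = 10^(−2.94/10) = 0.5082
  Stage 3: F_3 = 10^(5.14/10) = 3.266, G_3 = 10^(−3.62/10) = 0.4345
Friis cascade:
  F = 1.726 + (1.968 − 1)/27.54 + (3.266 − 1)/14.00 = 1.923
NF = 10 log₁₀(1.923) = 2.84 dB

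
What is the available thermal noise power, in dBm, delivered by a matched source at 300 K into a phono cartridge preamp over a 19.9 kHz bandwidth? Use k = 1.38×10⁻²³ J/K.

−130.8 dBm

P_n = kTB = 1.38×10⁻²³ × 300 × 1.99×10⁴ = 8.24×10⁻¹⁷ W
In dBm: 10 log₁₀(8.24×10⁻¹⁷ / 10⁻³) = −130.8 dBm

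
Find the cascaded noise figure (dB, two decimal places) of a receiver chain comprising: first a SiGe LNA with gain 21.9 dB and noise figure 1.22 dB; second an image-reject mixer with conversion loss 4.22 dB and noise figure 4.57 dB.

1.26 dB

Convert to linear (a loss of L dB is a gain of −L dB): F_i = 10^(NF_i/10), G_i = 10^(G_i,dB/10)
  Stage 1: F_1 = 10^(1.22/10) = 1.324, G_1 = 10^(21.9/10) = 154.9
  Stage 2: F_2 = 10^(4.57/10) = 2.864, G_2 = 10^(−4.22/10) = 0.3784
Friis cascade:
  F = 1.324 + (2.864 − 1)/154.9 = 1.336
NF = 10 log₁₀(1.336) = 1.26 dB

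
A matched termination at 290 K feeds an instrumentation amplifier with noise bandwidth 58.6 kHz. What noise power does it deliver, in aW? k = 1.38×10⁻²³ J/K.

235 aW

P_n = kTB = 1.38×10⁻²³ × 290 × 5.86×10⁴ = 2.35×10⁻¹⁶ W = 235 aW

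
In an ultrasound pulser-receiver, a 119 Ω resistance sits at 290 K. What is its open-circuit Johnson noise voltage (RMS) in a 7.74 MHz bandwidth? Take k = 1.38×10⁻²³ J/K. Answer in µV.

3.84 µV

V_n = √(4kTRB)
4kTRB = 4 × 1.38×10⁻²³ × 290 × 1.19×10² × 7.74×10⁶ = 1.47×10⁻¹¹ V²
V_n = √(1.47×10⁻¹¹) = 3.84×10⁻⁶ V = 3.84 µV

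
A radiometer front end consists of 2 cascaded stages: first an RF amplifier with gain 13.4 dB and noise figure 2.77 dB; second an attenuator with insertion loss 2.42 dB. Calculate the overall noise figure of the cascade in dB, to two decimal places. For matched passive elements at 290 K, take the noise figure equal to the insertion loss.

2.85 dB

Convert to linear (a loss of L dB is a gain of −L dB): F_i = 10^(NF_i/10), G_i = 10^(G_i,dB/10)
  Stage 1: F_1 = 10^(2.77/10) = 1.892, G_1 = 10^(13.4/10) = 21.88
  Stage 2: F_2 = 10^(2.42/10) = 1.746, G_2 = 10^(−2.42/10) = 0.5728
Friis cascade:
  F = 1.892 + (1.746 − 1)/21.88 = 1.926
NF = 10 log₁₀(1.926) = 2.85 dB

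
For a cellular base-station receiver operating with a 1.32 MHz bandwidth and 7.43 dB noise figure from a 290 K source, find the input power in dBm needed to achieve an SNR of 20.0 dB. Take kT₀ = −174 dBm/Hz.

−85.4 dBm

Sensitivity = −174 + 10 log₁₀(B) + NF + SNR_min
= −174 + 61.21 + 7.43 + 20.0
= −85.36 dBm → −85.4 dBm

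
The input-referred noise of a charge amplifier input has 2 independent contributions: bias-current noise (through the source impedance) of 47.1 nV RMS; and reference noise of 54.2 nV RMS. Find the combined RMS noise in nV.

Uncorrelated sources add in power (mean-square): V_tot = √(ΣV_i²)
V_tot = √[(4.71×10⁻⁸)² + (5.42×10⁻⁸)²] = 7.18×10⁻⁸ V = 71.8 nV

71.8 nV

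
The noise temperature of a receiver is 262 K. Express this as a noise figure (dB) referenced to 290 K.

F = 1 + T_e/T₀ = 1 + 262/290 = 1.90345
NF = 10 log₁₀(1.90345) = 2.80 dB

2.80 dB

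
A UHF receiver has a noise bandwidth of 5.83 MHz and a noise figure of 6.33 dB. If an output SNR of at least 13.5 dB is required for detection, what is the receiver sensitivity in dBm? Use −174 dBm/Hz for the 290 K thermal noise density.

−86.5 dBm

Sensitivity = −174 + 10 log₁₀(B) + NF + SNR_min
= −174 + 67.66 + 6.33 + 13.5
= −86.51 dBm → −86.5 dBm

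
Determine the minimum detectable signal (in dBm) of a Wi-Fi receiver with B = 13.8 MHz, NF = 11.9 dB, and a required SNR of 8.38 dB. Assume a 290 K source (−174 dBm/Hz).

Sensitivity = −174 + 10 log₁₀(B) + NF + SNR_min
= −174 + 71.4 + 11.9 + 8.38
= −82.32 dBm → −82.3 dBm

−82.3 dBm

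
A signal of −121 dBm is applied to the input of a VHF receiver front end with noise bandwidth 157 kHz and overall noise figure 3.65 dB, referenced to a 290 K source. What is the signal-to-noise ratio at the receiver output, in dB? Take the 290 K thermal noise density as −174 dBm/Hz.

Noise floor: N = −174 + 10 log₁₀(B) + NF
10 log₁₀(1.57×10⁵) = 51.96 dB
N = −174 + 51.96 + 3.65 = −118.39 dBm
SNR = P_sig − N = −121 − (−118.39) = −2.61 dB → −2.6 dB

−2.6 dB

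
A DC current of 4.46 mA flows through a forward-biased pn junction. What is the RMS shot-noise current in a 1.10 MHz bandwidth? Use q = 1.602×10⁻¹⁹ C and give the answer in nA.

I_n = √(2qI·B)
2qI·B = 2 × 1.602×10⁻¹⁹ × 4.46×10⁻³ × 1.10×10⁶ = 1.57×10⁻¹⁵ A²
I_n = √(1.57×10⁻¹⁵) = 3.96×10⁻⁸ A = 39.6 nA

39.6 nA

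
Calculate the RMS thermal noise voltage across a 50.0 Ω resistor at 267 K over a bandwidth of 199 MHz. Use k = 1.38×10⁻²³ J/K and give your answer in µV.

12.1 µV

V_n = √(4kTRB)
4kTRB = 4 × 1.38×10⁻²³ × 267 × 5.00×10¹ × 1.99×10⁸ = 1.47×10⁻¹⁰ V²
V_n = √(1.47×10⁻¹⁰) = 1.21×10⁻⁵ V = 12.1 µV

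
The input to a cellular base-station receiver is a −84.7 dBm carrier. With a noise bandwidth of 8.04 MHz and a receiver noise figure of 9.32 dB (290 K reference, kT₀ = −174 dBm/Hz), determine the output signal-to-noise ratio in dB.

Noise floor: N = −174 + 10 log₁₀(B) + NF
10 log₁₀(8.04×10⁶) = 69.05 dB
N = −174 + 69.05 + 9.32 = −95.63 dBm
SNR = P_sig − N = −84.7 − (−95.63) = 10.93 dB → 10.9 dB

10.9 dB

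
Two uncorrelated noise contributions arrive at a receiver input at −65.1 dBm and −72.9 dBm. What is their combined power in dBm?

Convert to linear, add, convert back:
P₁ = 3.09×10⁻¹⁰ W, P₂ = 5.13×10⁻¹¹ W
P_tot = 3.60×10⁻¹⁰ W → 10 log₁₀(P_tot / 10⁻³) = −64.4 dBm

−64.4 dBm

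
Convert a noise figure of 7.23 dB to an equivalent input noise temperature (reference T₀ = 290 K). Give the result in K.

F = 10^(7.23/10) = 5.28445
T_e = (F − 1)·T₀ = (5.28445 − 1) × 290 = 1242 K

1242 K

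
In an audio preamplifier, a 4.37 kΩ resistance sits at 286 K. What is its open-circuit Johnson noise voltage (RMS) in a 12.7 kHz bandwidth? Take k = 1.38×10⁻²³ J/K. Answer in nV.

V_n = √(4kTRB)
4kTRB = 4 × 1.38×10⁻²³ × 286 × 4.37×10³ × 1.27×10⁴ = 8.76×10⁻¹³ V²
V_n = √(8.76×10⁻¹³) = 9.36×10⁻⁷ V = 936 nV

936 nV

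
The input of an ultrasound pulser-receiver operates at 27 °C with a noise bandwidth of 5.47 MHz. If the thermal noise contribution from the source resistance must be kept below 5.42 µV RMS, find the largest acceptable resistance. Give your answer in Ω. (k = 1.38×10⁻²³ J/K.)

324 Ω

T = 27 °C + 273.15 = 300.15 K
Johnson–Nyquist: V_n = √(4kTRB) ⇒ R = V_n² / (4kTB)
4kTB = 4 × 1.38×10⁻²³ × 300.15 × 5.47×10⁶ = 9.06×10⁻¹⁴
R = (5.42×10⁻⁶)² / 9.06×10⁻¹⁴ = 3.24×10² Ω = 324 Ω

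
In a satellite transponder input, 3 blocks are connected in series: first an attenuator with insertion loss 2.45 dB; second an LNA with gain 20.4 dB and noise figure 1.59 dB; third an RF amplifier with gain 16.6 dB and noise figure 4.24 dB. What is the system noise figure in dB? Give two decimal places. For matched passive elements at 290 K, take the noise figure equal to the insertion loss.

4.09 dB

Convert to linear (a loss of L dB is a gain of −L dB): F_i = 10^(NF_i/10), G_i = 10^(G_i,dB/10)
  Stage 1: F_1 = 10^(2.45/10) = 1.758, G_1 = 10^(−2.45/10) = 0.5689
  Stage 2: F_2 = 10^(1.59/10) = 1.442, G_2 = 10^(20.4/10) = 109.6
  Stage 3: F_3 = 10^(4.24/10) = 2.655, G_3 = 10^(16.6/10) = 45.71
Friis cascade:
  F = 1.758 + (1.442 − 1)/0.5689 + (2.655 − 1)/62.37 = 2.562
NF = 10 log₁₀(2.562) = 4.09 dB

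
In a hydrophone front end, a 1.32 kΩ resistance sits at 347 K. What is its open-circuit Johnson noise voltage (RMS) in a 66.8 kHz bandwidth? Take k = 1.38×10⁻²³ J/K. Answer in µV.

1.30 µV

V_n = √(4kTRB)
4kTRB = 4 × 1.38×10⁻²³ × 347 × 1.32×10³ × 6.68×10⁴ = 1.69×10⁻¹² V²
V_n = √(1.69×10⁻¹²) = 1.30×10⁻⁶ V = 1.30 µV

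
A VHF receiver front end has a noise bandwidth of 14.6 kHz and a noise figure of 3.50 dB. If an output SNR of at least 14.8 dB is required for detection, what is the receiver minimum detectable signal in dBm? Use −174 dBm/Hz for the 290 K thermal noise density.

Sensitivity = −174 + 10 log₁₀(B) + NF + SNR_min
= −174 + 41.64 + 3.50 + 14.8
= −114.06 dBm → −114.1 dBm

−114.1 dBm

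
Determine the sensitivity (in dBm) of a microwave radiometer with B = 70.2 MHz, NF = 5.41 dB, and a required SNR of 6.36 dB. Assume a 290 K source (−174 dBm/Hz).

−83.8 dBm

Sensitivity = −174 + 10 log₁₀(B) + NF + SNR_min
= −174 + 78.46 + 5.41 + 6.36
= −83.77 dBm → −83.8 dBm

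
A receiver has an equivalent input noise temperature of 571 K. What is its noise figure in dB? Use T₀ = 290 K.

4.73 dB

F = 1 + T_e/T₀ = 1 + 571/290 = 2.96897
NF = 10 log₁₀(2.96897) = 4.73 dB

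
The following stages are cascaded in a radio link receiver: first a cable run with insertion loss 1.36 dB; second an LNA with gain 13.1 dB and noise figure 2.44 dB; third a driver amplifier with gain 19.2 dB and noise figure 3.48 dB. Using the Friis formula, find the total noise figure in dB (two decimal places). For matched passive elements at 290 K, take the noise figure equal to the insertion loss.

3.95 dB

Convert to linear (a loss of L dB is a gain of −L dB): F_i = 10^(NF_i/10), G_i = 10^(G_i,dB/10)
  Stage 1: F_1 = 10^(1.36/10) = 1.368, G_1 = 10^(−1.36/10) = 0.7311
  Stage 2: F_2 = 10^(2.44/10) = 1.754, G_2 = 10^(13.1/10) = 20.42
  Stage 3: F_3 = 10^(3.48/10) = 2.228, G_3 = 10^(19.2/10) = 83.18
Friis cascade:
  F = 1.368 + (1.754 − 1)/0.7311 + (2.228 − 1)/14.93 = 2.481
NF = 10 log₁₀(2.481) = 3.95 dB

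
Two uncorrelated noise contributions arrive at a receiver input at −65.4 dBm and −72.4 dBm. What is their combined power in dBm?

Convert to linear, add, convert back:
P₁ = 2.88×10⁻¹⁰ W, P₂ = 5.75×10⁻¹¹ W
P_tot = 3.46×10⁻¹⁰ W → 10 log₁₀(P_tot / 10⁻³) = −64.6 dBm

−64.6 dBm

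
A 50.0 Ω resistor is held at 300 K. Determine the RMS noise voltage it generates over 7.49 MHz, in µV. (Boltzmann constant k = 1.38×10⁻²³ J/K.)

2.49 µV

V_n = √(4kTRB)
4kTRB = 4 × 1.38×10⁻²³ × 300 × 5.00×10¹ × 7.49×10⁶ = 6.20×10⁻¹² V²
V_n = √(6.20×10⁻¹²) = 2.49×10⁻⁶ V = 2.49 µV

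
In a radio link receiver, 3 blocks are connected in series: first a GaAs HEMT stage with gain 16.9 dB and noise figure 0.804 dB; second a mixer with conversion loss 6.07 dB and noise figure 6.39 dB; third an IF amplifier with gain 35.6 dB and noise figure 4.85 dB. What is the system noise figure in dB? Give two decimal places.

Convert to linear (a loss of L dB is a gain of −L dB): F_i = 10^(NF_i/10), G_i = 10^(G_i,dB/10)
  Stage 1: F_1 = 10^(0.804/10) = 1.203, G_1 = 10^(16.9/10) = 48.98
  Stage 2: F_2 = 10^(6.39/10) = 4.355, G_2 = 10^(−6.07/10) = 0.2472
  Stage 3: F_3 = 10^(4.85/10) = 3.055, G_3 = 10^(35.6/10) = 3631
Friis cascade:
  F = 1.203 + (4.355 − 1)/48.98 + (3.055 − 1)/12.11 = 1.442
NF = 10 log₁₀(1.442) = 1.59 dB

1.59 dB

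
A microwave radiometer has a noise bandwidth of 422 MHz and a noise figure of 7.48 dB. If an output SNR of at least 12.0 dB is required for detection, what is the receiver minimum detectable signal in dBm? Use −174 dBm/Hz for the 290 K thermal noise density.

−68.3 dBm

Sensitivity = −174 + 10 log₁₀(B) + NF + SNR_min
= −174 + 86.25 + 7.48 + 12.0
= −68.27 dBm → −68.3 dBm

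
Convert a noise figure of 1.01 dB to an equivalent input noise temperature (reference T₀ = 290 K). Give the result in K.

75.9 K

F = 10^(1.01/10) = 1.26183
T_e = (F − 1)·T₀ = (1.26183 − 1) × 290 = 75.9 K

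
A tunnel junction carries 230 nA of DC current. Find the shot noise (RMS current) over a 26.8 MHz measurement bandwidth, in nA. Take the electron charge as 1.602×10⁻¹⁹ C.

1.41 nA

I_n = √(2qI·B)
2qI·B = 2 × 1.602×10⁻¹⁹ × 2.30×10⁻⁷ × 2.68×10⁷ = 1.97×10⁻¹⁸ A²
I_n = √(1.97×10⁻¹⁸) = 1.41×10⁻⁹ A = 1.41 nA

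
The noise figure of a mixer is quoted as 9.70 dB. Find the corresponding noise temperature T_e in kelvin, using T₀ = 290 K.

2416 K

F = 10^(9.70/10) = 9.33254
T_e = (F − 1)·T₀ = (9.33254 − 1) × 290 = 2416 K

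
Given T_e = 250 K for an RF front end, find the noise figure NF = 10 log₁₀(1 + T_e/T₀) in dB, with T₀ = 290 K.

2.70 dB

F = 1 + T_e/T₀ = 1 + 250/290 = 1.86207
NF = 10 log₁₀(1.86207) = 2.70 dB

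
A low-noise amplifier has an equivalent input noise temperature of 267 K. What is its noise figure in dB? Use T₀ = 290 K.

2.83 dB

F = 1 + T_e/T₀ = 1 + 267/290 = 1.92069
NF = 10 log₁₀(1.92069) = 2.83 dB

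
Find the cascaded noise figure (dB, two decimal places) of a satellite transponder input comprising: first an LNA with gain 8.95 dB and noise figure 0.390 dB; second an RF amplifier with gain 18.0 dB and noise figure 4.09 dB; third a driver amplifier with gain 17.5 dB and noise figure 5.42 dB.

1.13 dB

Convert to linear (a loss of L dB is a gain of −L dB): F_i = 10^(NF_i/10), G_i = 10^(G_i,dB/10)
  Stage 1: F_1 = 10^(0.390/10) = 1.094, G_1 = 10^(8.95/10) = 7.852
  Stage 2: F_2 = 10^(4.09/10) = 2.564, G_2 = 10^(18.0/10) = 63.10
  Stage 3: F_3 = 10^(5.42/10) = 3.483, G_3 = 10^(17.5/10) = 56.23
Friis cascade:
  F = 1.094 + (2.564 − 1)/7.852 + (3.483 − 1)/495.5 = 1.298
NF = 10 log₁₀(1.298) = 1.13 dB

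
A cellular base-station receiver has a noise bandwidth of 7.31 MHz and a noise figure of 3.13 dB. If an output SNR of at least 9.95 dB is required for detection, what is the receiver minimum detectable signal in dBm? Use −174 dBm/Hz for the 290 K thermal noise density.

Sensitivity = −174 + 10 log₁₀(B) + NF + SNR_min
= −174 + 68.64 + 3.13 + 9.95
= −92.28 dBm → −92.3 dBm

−92.3 dBm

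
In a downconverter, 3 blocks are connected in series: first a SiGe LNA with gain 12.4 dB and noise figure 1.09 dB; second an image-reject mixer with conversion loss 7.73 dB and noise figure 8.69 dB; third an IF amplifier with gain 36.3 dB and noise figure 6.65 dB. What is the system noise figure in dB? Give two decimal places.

Convert to linear (a loss of L dB is a gain of −L dB): F_i = 10^(NF_i/10), G_i = 10^(G_i,dB/10)
  Stage 1: F_1 = 10^(1.09/10) = 1.285, G_1 = 10^(12.4/10) = 17.38
  Stage 2: F_2 = 10^(8.69/10) = 7.396, G_2 = 10^(−7.73/10) = 0.1687
  Stage 3: F_3 = 10^(6.65/10) = 4.624, G_3 = 10^(36.3/10) = 4266
Friis cascade:
  F = 1.285 + (7.396 − 1)/17.38 + (4.624 − 1)/2.931 = 2.890
NF = 10 log₁₀(2.890) = 4.61 dB

4.61 dB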